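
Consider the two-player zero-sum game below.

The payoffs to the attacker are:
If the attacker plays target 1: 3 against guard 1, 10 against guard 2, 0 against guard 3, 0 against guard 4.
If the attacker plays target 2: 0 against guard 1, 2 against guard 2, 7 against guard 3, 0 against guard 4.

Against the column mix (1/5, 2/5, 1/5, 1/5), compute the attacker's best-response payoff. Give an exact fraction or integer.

target 1: (3)·(1/5) + (10)·(2/5) + (0)·(1/5) + (0)·(1/5) = 23/5.
target 2: (0)·(1/5) + (2)·(2/5) + (7)·(1/5) + (0)·(1/5) = 11/5.
The best pure response is target 1 with expected payoff 23/5.

23/5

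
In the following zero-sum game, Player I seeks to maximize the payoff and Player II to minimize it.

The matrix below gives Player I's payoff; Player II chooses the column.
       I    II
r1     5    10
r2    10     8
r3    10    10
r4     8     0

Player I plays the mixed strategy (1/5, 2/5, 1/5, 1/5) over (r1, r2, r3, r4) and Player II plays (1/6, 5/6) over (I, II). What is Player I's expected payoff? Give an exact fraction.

223/30

Against (1/6, 5/6), each row's expected payoff is r1: 55/6; r2: 25/3; r3: 10; r4: 4/3.
Taking the (1/5, 2/5, 1/5, 1/5)-weighted average: (1/5)·(55/6) + (2/5)·(25/3) + (1/5)·(10) + (1/5)·(4/3) = 223/30.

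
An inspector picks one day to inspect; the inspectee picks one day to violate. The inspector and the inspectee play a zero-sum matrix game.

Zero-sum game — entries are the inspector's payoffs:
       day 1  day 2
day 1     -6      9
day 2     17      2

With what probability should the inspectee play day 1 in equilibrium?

Row minima are -6 and 2, so the inspector's maximin is 2; column maxima are 17 and 9, so the inspectee's minimax is 9. These differ, so the equilibrium is in mixed strategies.
Let the inspectee play day 1 with probability q. The inspector is indifferent when −6q + 9(1−q) = 17q + 2(1−q), giving q = 7/30.

7/30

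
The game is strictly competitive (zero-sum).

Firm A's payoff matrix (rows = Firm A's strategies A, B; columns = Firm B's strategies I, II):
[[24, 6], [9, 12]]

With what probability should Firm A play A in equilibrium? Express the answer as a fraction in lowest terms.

1/7

Row minima are 6 and 9, so Firm A's maximin is 9; column maxima are 24 and 12, so Firm B's minimax is 12. These differ, so the equilibrium is in mixed strategies.
Let Firm A play A with probability p. Firm B is indifferent when 24p + 9(1−p) = 6p + 12(1−p), giving p = 1/7.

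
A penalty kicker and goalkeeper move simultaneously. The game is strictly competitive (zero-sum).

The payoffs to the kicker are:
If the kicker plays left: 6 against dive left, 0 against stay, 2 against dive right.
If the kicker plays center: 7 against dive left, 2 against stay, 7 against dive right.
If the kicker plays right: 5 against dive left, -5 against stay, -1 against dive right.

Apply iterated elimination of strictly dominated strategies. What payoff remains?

Row left is strictly dominated by row center (7>6, 2>0, 7>2); eliminate left.
Row right is strictly dominated by row center (7>5, 2>-5, 7>-1); eliminate right.
Column dive right is strictly dominated by stay for the goalkeeper (2<7); eliminate dive right.
Column dive left is strictly dominated by stay for the goalkeeper (2<7); eliminate dive left.
Only (center, stay) remains, with payoff 2.

2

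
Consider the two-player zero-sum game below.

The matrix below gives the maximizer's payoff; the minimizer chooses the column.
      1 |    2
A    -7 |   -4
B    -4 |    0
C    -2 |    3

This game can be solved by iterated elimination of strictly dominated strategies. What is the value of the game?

Column 2 is strictly dominated by 1 for the minimizer (-7<-4, -4<0, -2<3); eliminate 2.
Row A is strictly dominated by row B (-4>-7); eliminate A.
Row B is strictly dominated by row C (-2>-4); eliminate B.
Only (C, 1) remains, with payoff -2.

-2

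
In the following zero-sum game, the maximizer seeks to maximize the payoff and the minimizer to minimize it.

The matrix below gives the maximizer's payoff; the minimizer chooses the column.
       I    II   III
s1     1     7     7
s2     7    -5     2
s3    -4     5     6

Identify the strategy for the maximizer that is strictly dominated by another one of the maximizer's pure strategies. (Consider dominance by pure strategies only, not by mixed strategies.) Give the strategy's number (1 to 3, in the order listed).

Compare s3 with s1: 1 > -4, 7 > 5, 7 > 6.
So s1 strictly dominates s3 for the maximizer; s3 is strictly dominated.

3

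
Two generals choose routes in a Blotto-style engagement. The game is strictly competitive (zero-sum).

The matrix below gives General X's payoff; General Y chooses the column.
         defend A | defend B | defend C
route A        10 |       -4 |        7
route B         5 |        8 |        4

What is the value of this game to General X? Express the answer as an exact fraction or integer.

24/5

Column defend A is strictly dominated by defend C for General Y (it gives General X more in every row).
The remaining 2×2 game on (route A, route B) × (defend B, defend C) has no saddle point. Let General X play route A with probability p; indifference gives −4p + 8(1−p) = 7p + 4(1−p), so p = 4/15.
Similarly General Y's optimal q on defend B is 1/5, and the value is -4·(1/5) + (7)·(4/5) = 24/5.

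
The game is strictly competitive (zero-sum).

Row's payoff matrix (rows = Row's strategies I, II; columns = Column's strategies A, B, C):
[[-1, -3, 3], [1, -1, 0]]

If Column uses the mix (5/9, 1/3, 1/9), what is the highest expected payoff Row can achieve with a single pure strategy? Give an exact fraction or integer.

I: (-1)·(5/9) + (-3)·(1/3) + (3)·(1/9) = -11/9.
II: (1)·(5/9) + (-1)·(1/3) + (0)·(1/9) = 2/9.
The best pure response is II with expected payoff 2/9.

2/9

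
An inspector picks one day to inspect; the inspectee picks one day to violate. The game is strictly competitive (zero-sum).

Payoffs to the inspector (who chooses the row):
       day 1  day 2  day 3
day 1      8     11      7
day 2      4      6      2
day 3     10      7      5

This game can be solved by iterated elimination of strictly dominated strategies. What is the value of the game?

7

Row day 2 is strictly dominated by row day 1 (8>4, 11>6, 7>2); eliminate day 2.
Column day 1 is strictly dominated by day 3 for the inspectee (7<8, 5<10); eliminate day 1.
Column day 2 is strictly dominated by day 3 for the inspectee (7<11, 5<7); eliminate day 2.
Row day 3 is strictly dominated by row day 1 (7>5); eliminate day 3.
Only (day 1, day 3) remains, with payoff 7.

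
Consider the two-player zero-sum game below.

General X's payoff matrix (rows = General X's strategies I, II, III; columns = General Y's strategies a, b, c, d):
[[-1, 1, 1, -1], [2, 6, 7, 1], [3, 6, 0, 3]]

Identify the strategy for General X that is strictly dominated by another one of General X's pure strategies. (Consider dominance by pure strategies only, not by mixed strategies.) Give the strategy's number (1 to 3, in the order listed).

1

Compare I with II: 2 > -1, 6 > 1, 7 > 1, 1 > -1.
So II strictly dominates I for General X; I is strictly dominated.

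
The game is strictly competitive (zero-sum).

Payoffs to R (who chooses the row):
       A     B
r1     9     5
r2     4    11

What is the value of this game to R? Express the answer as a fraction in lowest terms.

79/11

Row minima are 5 and 4, so R's maximin is 5; column maxima are 9 and 11, so C's minimax is 9. These differ, so the equilibrium is in mixed strategies.
Let R play r1 with probability p. C is indifferent when 9p + 4(1−p) = 5p + 11(1−p), giving p = 7/11.
Let C play A with probability q. R is indifferent when 9q + 5(1−q) = 4q + 11(1−q), giving q = 6/11.
The value is 9·(6/11) + (5)·(5/11) = 79/11.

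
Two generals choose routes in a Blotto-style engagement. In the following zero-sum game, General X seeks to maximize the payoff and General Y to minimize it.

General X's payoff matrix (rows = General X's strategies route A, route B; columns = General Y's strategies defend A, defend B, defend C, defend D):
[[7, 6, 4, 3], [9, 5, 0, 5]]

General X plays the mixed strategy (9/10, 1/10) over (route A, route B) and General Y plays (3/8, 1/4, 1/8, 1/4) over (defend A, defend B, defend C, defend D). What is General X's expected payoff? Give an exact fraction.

217/40

Against (3/8, 1/4, 1/8, 1/4), each row's expected payoff is route A: 43/8; route B: 47/8.
Taking the (9/10, 1/10)-weighted average: (9/10)·(43/8) + (1/10)·(47/8) = 217/40.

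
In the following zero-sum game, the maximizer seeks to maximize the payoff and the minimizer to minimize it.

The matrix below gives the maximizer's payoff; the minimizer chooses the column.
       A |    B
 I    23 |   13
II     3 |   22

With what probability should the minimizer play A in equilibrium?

9/29

Row minima are 13 and 3, so the maximizer's maximin is 13; column maxima are 23 and 22, so the minimizer's minimax is 22. These differ, so the equilibrium is in mixed strategies.
Let the minimizer play A with probability q. The maximizer is indifferent when 23q + 13(1−q) = 3q + 22(1−q), giving q = 9/29.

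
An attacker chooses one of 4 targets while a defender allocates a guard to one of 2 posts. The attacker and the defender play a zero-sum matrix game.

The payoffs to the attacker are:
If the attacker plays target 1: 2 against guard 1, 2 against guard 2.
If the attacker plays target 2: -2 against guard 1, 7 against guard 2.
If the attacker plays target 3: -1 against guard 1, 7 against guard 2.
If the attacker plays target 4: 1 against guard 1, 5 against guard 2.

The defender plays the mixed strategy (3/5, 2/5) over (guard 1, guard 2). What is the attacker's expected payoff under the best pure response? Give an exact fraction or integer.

13/5

target 1: (2)·(3/5) + (2)·(2/5) = 2.
target 2: (-2)·(3/5) + (7)·(2/5) = 8/5.
target 3: (-1)·(3/5) + (7)·(2/5) = 11/5.
target 4: (1)·(3/5) + (5)·(2/5) = 13/5.
The best pure response is target 4 with expected payoff 13/5.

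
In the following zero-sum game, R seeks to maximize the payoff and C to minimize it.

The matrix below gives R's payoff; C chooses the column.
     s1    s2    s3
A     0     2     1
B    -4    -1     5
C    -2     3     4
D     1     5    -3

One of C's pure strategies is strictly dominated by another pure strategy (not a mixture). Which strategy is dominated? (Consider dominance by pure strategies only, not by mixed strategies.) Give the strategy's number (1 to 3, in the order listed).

2

C prefers columns that give R less. Compare s2 with s1: 0 < 2, -4 < -1, -2 < 3, 1 < 5.
So s1 strictly dominates s2 for C; s2 is strictly dominated.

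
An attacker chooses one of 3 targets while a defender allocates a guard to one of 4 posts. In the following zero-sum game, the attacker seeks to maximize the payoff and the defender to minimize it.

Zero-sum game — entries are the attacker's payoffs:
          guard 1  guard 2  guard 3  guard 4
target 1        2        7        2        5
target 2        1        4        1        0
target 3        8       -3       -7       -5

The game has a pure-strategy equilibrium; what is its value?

2

Row minima: 2, 0, -7 → the attacker's maximin is 2.
Column maxima: 8, 7, 2, 5 → the defender's minimax is 2.
They coincide at (target 1, guard 3), so the value is 2.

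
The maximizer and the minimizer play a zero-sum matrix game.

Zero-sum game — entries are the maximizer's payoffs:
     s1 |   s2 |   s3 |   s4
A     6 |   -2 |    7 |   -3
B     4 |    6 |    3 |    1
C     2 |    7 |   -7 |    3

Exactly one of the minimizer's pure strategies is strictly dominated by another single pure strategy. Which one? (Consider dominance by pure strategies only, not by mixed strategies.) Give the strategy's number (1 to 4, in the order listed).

2

The minimizer prefers columns that give the maximizer less. Compare s2 with s4: -3 < -2, 1 < 6, 3 < 7.
So s4 strictly dominates s2 for the minimizer; s2 is strictly dominated.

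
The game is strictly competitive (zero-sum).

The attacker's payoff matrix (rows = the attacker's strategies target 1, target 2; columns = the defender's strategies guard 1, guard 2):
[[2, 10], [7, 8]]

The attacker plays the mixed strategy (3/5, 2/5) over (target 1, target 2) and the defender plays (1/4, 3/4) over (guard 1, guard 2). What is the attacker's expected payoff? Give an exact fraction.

Against (1/4, 3/4), each row's expected payoff is target 1: 8; target 2: 31/4.
Taking the (3/5, 2/5)-weighted average: (3/5)·(8) + (2/5)·(31/4) = 79/10.

79/10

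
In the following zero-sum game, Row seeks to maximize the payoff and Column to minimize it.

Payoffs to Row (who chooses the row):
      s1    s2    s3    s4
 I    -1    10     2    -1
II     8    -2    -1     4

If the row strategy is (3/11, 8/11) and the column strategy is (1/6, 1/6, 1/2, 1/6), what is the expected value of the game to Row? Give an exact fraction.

49/33

Against (1/6, 1/6, 1/2, 1/6), each row's expected payoff is I: 7/3; II: 7/6.
Taking the (3/11, 8/11)-weighted average: (3/11)·(7/3) + (8/11)·(7/6) = 49/33.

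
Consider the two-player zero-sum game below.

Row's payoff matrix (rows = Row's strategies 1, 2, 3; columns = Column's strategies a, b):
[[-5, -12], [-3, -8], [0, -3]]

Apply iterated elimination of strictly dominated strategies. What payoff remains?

Row 2 is strictly dominated by row 3 (0>-3, -3>-8); eliminate 2.
Column a is strictly dominated by b for Column (-12<-5, -3<0); eliminate a.
Row 1 is strictly dominated by row 3 (-3>-12); eliminate 1.
Only (3, b) remains, with payoff -3.

-3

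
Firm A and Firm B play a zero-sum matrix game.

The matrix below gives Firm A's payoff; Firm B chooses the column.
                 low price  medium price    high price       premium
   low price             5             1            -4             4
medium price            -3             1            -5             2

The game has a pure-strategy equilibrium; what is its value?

-4

Row minima: -4, -5 → Firm A's maximin is -4.
Column maxima: 5, 1, -4, 4 → Firm B's minimax is -4.
They coincide at (low price, high price), so the value is -4.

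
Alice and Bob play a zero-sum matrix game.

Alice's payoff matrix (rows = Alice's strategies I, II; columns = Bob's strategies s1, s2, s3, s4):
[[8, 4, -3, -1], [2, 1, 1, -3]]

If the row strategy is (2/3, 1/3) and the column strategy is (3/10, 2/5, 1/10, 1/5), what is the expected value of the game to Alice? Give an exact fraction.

5/2

Against (3/10, 2/5, 1/10, 1/5), each row's expected payoff is I: 7/2; II: 1/2.
Taking the (2/3, 1/3)-weighted average: (2/3)·(7/2) + (1/3)·(1/2) = 5/2.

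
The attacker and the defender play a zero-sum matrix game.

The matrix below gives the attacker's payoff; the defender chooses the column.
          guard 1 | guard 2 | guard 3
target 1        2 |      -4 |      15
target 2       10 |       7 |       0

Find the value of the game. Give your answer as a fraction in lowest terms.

105/26

Column guard 1 is strictly dominated by guard 2 for the defender (it gives the attacker more in every row).
The remaining 2×2 game on (target 1, target 2) × (guard 2, guard 3) has no saddle point. Let the attacker play target 1 with probability p; indifference gives −4p + 7(1−p) = 15p, so p = 7/26.
Similarly the defender's optimal q on guard 2 is 15/26, and the value is -4·(15/26) + (15)·(11/26) = 105/26.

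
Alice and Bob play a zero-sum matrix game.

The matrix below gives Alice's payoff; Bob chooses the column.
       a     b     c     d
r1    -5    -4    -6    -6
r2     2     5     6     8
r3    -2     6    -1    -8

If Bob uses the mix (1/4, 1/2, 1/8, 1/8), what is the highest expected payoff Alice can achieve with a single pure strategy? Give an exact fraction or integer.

r1: (-5)·(1/4) + (-4)·(1/2) + (-6)·(1/8) + (-6)·(1/8) = -19/4.
r2: (2)·(1/4) + (5)·(1/2) + (6)·(1/8) + (8)·(1/8) = 19/4.
r3: (-2)·(1/4) + (6)·(1/2) + (-1)·(1/8) + (-8)·(1/8) = 11/8.
The best pure response is r2 with expected payoff 19/4.

19/4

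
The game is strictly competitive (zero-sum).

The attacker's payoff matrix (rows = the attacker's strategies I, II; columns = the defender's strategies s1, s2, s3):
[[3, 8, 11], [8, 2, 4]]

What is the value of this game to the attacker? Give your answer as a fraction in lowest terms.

Column s3 is strictly dominated by s2 for the defender (it gives the attacker more in every row).
The remaining 2×2 game on (I, II) × (s1, s2) has no saddle point. Let the attacker play I with probability p; indifference gives 3p + 8(1−p) = 8p + 2(1−p), so p = 6/11.
Similarly the defender's optimal q on s1 is 6/11, and the value is 3·(6/11) + (8)·(5/11) = 58/11.

58/11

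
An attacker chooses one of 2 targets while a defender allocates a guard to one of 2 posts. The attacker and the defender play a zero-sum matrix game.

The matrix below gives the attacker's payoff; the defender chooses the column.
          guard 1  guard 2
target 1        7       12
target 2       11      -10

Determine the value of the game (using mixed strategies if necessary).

Row minima are 7 and -10, so the attacker's maximin is 7; column maxima are 11 and 12, so the defender's minimax is 11. These differ, so the equilibrium is in mixed strategies.
Let the attacker play target 1 with probability p. The defender is indifferent when 7p + 11(1−p) = 12p − 10(1−p), giving p = 21/26.
Let the defender play guard 1 with probability q. The attacker is indifferent when 7q + 12(1−q) = 11q − 10(1−q), giving q = 11/13.
The value is 7·(11/13) + (12)·(2/13) = 101/13.

101/13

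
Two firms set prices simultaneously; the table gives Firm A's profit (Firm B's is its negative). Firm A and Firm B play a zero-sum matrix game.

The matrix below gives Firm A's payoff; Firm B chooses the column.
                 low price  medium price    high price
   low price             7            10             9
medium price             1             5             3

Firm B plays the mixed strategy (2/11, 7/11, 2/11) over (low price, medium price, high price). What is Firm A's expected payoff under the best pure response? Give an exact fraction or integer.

102/11

low price: (7)·(2/11) + (10)·(7/11) + (9)·(2/11) = 102/11.
medium price: (1)·(2/11) + (5)·(7/11) + (3)·(2/11) = 43/11.
The best pure response is low price with expected payoff 102/11.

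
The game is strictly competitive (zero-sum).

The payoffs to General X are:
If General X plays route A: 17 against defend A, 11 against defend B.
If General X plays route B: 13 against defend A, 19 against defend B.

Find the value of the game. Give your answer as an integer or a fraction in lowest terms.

15

Row minima are 11 and 13, so General X's maximin is 13; column maxima are 17 and 19, so General Y's minimax is 17. These differ, so the equilibrium is in mixed strategies.
Let General X play route A with probability p. General Y is indifferent when 17p + 13(1−p) = 11p + 19(1−p), giving p = 1/2.
Let General Y play defend A with probability q. General X is indifferent when 17q + 11(1−q) = 13q + 19(1−q), giving q = 2/3.
The value is 17·(2/3) + (11)·(1/3) = 15.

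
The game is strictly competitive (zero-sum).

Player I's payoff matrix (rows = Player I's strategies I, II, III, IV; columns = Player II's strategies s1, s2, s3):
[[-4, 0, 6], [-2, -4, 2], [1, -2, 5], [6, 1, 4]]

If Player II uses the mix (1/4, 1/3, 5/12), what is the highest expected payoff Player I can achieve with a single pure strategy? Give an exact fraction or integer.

7/2

I: (-4)·(1/4) + (0)·(1/3) + (6)·(5/12) = 3/2.
II: (-2)·(1/4) + (-4)·(1/3) + (2)·(5/12) = -1.
III: (1)·(1/4) + (-2)·(1/3) + (5)·(5/12) = 5/3.
IV: (6)·(1/4) + (1)·(1/3) + (4)·(5/12) = 7/2.
The best pure response is IV with expected payoff 7/2.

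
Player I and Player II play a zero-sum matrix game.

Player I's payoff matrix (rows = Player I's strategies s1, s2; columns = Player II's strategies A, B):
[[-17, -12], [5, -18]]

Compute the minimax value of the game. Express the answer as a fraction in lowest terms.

-183/14

Row minima are -17 and -18, so Player I's maximin is -17; column maxima are 5 and -12, so Player II's minimax is -12. These differ, so the equilibrium is in mixed strategies.
Let Player I play s1 with probability p. Player II is indifferent when −17p + 5(1−p) = −12p − 18(1−p), giving p = 23/28.
Let Player II play A with probability q. Player I is indifferent when −17q − 12(1−q) = 5q − 18(1−q), giving q = 3/14.
The value is -17·(3/14) + (-12)·(11/14) = -183/14.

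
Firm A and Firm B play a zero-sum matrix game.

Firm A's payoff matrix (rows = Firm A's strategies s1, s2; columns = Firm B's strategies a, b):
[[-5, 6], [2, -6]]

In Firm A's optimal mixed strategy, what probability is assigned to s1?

Row minima are -5 and -6, so Firm A's maximin is -5; column maxima are 2 and 6, so Firm B's minimax is 2. These differ, so the equilibrium is in mixed strategies.
Let Firm A play s1 with probability p. Firm B is indifferent when −5p + 2(1−p) = 6p − 6(1−p), giving p = 8/19.

8/19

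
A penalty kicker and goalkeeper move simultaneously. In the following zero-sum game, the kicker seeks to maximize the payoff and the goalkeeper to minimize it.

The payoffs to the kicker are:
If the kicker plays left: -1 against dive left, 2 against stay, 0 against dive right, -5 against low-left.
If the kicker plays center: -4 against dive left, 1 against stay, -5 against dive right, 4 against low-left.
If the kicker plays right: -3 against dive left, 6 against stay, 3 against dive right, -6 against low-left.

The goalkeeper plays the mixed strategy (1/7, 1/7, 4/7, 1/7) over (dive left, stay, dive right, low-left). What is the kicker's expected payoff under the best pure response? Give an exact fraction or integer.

left: (-1)·(1/7) + (2)·(1/7) + (0)·(4/7) + (-5)·(1/7) = -4/7.
center: (-4)·(1/7) + (1)·(1/7) + (-5)·(4/7) + (4)·(1/7) = -19/7.
right: (-3)·(1/7) + (6)·(1/7) + (3)·(4/7) + (-6)·(1/7) = 9/7.
The best pure response is right with expected payoff 9/7.

9/7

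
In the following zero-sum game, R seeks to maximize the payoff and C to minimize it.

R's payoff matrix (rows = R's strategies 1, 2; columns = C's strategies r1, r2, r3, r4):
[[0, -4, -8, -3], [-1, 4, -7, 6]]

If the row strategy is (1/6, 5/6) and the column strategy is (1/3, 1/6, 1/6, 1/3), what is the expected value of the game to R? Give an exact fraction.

17/36

Against (1/3, 1/6, 1/6, 1/3), each row's expected payoff is 1: -3; 2: 7/6.
Taking the (1/6, 5/6)-weighted average: (1/6)·(-3) + (5/6)·(7/6) = 17/36.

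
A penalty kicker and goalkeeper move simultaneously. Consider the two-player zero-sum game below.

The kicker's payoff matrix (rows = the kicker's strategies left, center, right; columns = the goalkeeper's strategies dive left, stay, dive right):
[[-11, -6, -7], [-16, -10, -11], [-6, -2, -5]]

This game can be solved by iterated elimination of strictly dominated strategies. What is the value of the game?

-6

Column stay is strictly dominated by dive left for the goalkeeper (-11<-6, -16<-10, -6<-2); eliminate stay.
Column dive right is strictly dominated by dive left for the goalkeeper (-11<-7, -16<-11, -6<-5); eliminate dive right.
Row left is strictly dominated by row right (-6>-11); eliminate left.
Row center is strictly dominated by row right (-6>-16); eliminate center.
Only (right, dive left) remains, with payoff -6.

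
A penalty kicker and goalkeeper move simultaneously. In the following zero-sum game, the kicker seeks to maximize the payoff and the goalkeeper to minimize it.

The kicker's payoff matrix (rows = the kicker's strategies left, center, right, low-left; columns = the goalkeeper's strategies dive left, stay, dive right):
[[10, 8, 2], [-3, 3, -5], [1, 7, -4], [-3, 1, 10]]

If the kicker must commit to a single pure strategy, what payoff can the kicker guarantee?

2

The worst-case payoff for each row is left: 2, center: -5, right: -4, low-left: -3.
The best of these is 2.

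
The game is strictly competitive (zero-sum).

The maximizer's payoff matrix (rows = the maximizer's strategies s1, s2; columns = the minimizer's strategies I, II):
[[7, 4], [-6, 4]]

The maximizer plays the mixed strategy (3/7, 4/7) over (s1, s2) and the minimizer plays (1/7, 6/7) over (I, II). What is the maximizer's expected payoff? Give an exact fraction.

Against (1/7, 6/7), each row's expected payoff is s1: 31/7; s2: 18/7.
Taking the (3/7, 4/7)-weighted average: (3/7)·(31/7) + (4/7)·(18/7) = 165/49.

165/49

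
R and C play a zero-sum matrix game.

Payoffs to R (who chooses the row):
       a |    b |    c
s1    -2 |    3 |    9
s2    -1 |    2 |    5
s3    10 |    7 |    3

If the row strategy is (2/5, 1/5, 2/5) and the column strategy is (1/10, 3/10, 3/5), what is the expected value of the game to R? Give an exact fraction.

51/10

Against (1/10, 3/10, 3/5), each row's expected payoff is s1: 61/10; s2: 7/2; s3: 49/10.
Taking the (2/5, 1/5, 2/5)-weighted average: (2/5)·(61/10) + (1/5)·(7/2) + (2/5)·(49/10) = 51/10.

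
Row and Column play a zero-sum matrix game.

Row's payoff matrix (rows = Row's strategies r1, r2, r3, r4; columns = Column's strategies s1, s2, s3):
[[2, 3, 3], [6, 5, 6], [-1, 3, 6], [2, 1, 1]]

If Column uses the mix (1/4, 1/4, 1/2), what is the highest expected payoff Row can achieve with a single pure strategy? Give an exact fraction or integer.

r1: (2)·(1/4) + (3)·(1/4) + (3)·(1/2) = 11/4.
r2: (6)·(1/4) + (5)·(1/4) + (6)·(1/2) = 23/4.
r3: (-1)·(1/4) + (3)·(1/4) + (6)·(1/2) = 7/2.
r4: (2)·(1/4) + (1)·(1/4) + (1)·(1/2) = 5/4.
The best pure response is r2 with expected payoff 23/4.

23/4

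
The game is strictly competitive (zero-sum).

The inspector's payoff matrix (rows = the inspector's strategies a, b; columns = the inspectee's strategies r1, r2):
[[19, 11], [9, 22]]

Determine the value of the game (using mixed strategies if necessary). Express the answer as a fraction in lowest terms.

Row minima are 11 and 9, so the inspector's maximin is 11; column maxima are 19 and 22, so the inspectee's minimax is 19. These differ, so the equilibrium is in mixed strategies.
Let the inspector play a with probability p. The inspectee is indifferent when 19p + 9(1−p) = 11p + 22(1−p), giving p = 13/21.
Let the inspectee play r1 with probability q. The inspector is indifferent when 19q + 11(1−q) = 9q + 22(1−q), giving q = 11/21.
The value is 19·(11/21) + (11)·(10/21) = 319/21.

319/21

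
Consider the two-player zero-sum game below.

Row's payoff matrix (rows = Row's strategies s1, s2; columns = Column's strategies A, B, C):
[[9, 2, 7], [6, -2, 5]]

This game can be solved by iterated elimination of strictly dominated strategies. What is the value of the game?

Column A is strictly dominated by B for Column (2<9, -2<6); eliminate A.
Row s2 is strictly dominated by row s1 (2>-2, 7>5); eliminate s2.
Column C is strictly dominated by B for Column (2<7); eliminate C.
Only (s1, B) remains, with payoff 2.

2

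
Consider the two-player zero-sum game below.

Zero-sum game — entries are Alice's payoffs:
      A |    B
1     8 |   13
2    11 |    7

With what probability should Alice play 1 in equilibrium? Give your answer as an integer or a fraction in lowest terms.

Row minima are 8 and 7, so Alice's maximin is 8; column maxima are 11 and 13, so Bob's minimax is 11. These differ, so the equilibrium is in mixed strategies.
Let Alice play 1 with probability p. Bob is indifferent when 8p + 11(1−p) = 13p + 7(1−p), giving p = 4/9.

4/9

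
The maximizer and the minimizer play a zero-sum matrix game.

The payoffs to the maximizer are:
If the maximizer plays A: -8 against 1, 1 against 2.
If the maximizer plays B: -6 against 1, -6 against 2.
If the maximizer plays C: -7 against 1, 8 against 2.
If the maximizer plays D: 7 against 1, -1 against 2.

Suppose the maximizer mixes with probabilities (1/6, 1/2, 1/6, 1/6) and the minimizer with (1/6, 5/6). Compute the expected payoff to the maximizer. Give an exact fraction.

Against (1/6, 5/6), each row's expected payoff is A: -1/2; B: -6; C: 11/2; D: 1/3.
Taking the (1/6, 1/2, 1/6, 1/6)-weighted average: (1/6)·(-1/2) + (1/2)·(-6) + (1/6)·(11/2) + (1/6)·(1/3) = -19/9.

-19/9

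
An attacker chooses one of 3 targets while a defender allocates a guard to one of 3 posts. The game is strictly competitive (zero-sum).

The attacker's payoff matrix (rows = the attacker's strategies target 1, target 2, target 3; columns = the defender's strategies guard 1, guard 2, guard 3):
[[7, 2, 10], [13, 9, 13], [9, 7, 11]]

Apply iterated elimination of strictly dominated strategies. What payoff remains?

Column guard 3 is strictly dominated by guard 2 for the defender (2<10, 9<13, 7<11); eliminate guard 3.
Row target 1 is strictly dominated by row target 2 (13>7, 9>2); eliminate target 1.
Column guard 1 is strictly dominated by guard 2 for the defender (9<13, 7<9); eliminate guard 1.
Row target 3 is strictly dominated by row target 2 (9>7); eliminate target 3.
Only (target 2, guard 2) remains, with payoff 9.

9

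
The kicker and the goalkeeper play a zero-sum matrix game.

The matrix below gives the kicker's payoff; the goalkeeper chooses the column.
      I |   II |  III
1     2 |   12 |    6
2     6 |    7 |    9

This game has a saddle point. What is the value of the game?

6

Row minima: 2, 6 → the kicker's maximin is 6.
Column maxima: 6, 12, 9 → the goalkeeper's minimax is 6.
They coincide at (2, I), so the value is 6.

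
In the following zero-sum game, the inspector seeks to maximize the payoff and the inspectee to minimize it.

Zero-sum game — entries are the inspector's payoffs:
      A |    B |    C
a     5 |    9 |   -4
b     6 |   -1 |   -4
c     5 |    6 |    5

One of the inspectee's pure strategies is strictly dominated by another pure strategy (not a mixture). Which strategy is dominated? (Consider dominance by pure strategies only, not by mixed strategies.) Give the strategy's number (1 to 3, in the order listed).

The inspectee prefers columns that give the inspector less. Compare B with C: -4 < 9, -4 < -1, 5 < 6.
So C strictly dominates B for the inspectee; B is strictly dominated.

2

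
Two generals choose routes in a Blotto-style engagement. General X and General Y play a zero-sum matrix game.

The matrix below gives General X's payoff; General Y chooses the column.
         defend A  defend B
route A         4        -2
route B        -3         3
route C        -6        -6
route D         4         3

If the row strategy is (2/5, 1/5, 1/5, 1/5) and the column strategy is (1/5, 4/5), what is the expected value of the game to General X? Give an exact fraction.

Against (1/5, 4/5), each row's expected payoff is route A: -4/5; route B: 9/5; route C: -6; route D: 16/5.
Taking the (2/5, 1/5, 1/5, 1/5)-weighted average: (2/5)·(-4/5) + (1/5)·(9/5) + (1/5)·(-6) + (1/5)·(16/5) = -13/25.

-13/25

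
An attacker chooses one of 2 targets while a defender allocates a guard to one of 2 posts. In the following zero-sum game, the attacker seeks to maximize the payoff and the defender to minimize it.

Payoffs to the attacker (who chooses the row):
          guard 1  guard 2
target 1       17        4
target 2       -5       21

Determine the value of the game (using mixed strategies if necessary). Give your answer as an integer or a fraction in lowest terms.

29/3

Row minima are 4 and -5, so the attacker's maximin is 4; column maxima are 17 and 21, so the defender's minimax is 17. These differ, so the equilibrium is in mixed strategies.
Let the attacker play target 1 with probability p. The defender is indifferent when 17p − 5(1−p) = 4p + 21(1−p), giving p = 2/3.
Let the defender play guard 1 with probability q. The attacker is indifferent when 17q + 4(1−q) = −5q + 21(1−q), giving q = 17/39.
The value is 17·(17/39) + (4)·(22/39) = 29/3.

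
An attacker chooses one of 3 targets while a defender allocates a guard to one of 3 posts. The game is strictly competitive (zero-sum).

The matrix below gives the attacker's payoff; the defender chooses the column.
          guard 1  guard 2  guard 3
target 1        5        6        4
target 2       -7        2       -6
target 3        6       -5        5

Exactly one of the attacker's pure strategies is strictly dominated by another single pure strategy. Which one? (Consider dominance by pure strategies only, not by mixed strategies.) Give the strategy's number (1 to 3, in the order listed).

2

Compare target 2 with target 1: 5 > -7, 6 > 2, 4 > -6.
So target 1 strictly dominates target 2 for the attacker; target 2 is strictly dominated.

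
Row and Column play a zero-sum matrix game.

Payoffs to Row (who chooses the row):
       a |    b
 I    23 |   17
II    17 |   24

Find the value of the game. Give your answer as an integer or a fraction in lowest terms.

Row minima are 17 and 17, so Row's maximin is 17; column maxima are 23 and 24, so Column's minimax is 23. These differ, so the equilibrium is in mixed strategies.
Let Row play I with probability p. Column is indifferent when 23p + 17(1−p) = 17p + 24(1−p), giving p = 7/13.
Let Column play a with probability q. Row is indifferent when 23q + 17(1−q) = 17q + 24(1−q), giving q = 7/13.
The value is 23·(7/13) + (17)·(6/13) = 263/13.

263/13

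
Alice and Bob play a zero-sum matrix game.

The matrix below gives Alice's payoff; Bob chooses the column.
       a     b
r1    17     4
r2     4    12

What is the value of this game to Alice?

Row minima are 4 and 4, so Alice's maximin is 4; column maxima are 17 and 12, so Bob's minimax is 12. These differ, so the equilibrium is in mixed strategies.
Let Alice play r1 with probability p. Bob is indifferent when 17p + 4(1−p) = 4p + 12(1−p), giving p = 8/21.
Let Bob play a with probability q. Alice is indifferent when 17q + 4(1−q) = 4q + 12(1−q), giving q = 8/21.
The value is 17·(8/21) + (4)·(13/21) = 188/21.

188/21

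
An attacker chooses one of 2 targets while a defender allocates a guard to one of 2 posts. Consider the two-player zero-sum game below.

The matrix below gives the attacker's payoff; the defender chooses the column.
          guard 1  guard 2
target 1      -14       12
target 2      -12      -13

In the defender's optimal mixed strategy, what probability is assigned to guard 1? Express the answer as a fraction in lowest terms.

25/27

Row minima are -14 and -13, so the attacker's maximin is -13; column maxima are -12 and 12, so the defender's minimax is -12. These differ, so the equilibrium is in mixed strategies.
Let the defender play guard 1 with probability q. The attacker is indifferent when −14q + 12(1−q) = −12q − 13(1−q), giving q = 25/27.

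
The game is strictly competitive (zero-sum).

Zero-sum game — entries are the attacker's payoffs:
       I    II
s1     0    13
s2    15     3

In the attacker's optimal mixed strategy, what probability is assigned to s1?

12/25

Row minima are 0 and 3, so the attacker's maximin is 3; column maxima are 15 and 13, so the defender's minimax is 13. These differ, so the equilibrium is in mixed strategies.
Let the attacker play s1 with probability p. The defender is indifferent when 15(1−p) = 13p + 3(1−p), giving p = 12/25.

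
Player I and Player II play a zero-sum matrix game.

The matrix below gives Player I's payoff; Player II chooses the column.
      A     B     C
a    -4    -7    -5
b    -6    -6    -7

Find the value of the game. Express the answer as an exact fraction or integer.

-19/3

Column A is strictly dominated by C for Player II (it gives Player I more in every row).
The remaining 2×2 game on (a, b) × (B, C) has no saddle point. Let Player I play a with probability p; indifference gives −7p − 6(1−p) = −5p − 7(1−p), so p = 1/3.
Similarly Player II's optimal q on B is 2/3, and the value is -7·(2/3) + (-5)·(1/3) = -19/3.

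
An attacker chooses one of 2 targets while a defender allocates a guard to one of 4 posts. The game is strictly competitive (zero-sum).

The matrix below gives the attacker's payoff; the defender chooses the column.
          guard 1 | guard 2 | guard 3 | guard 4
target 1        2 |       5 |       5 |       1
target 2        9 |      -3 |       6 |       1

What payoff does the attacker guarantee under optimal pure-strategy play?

Row minima: 1, -3 → the attacker's maximin is 1.
Column maxima: 9, 5, 6, 1 → the defender's minimax is 1.
They coincide at (target 1, guard 4), so the value is 1.

1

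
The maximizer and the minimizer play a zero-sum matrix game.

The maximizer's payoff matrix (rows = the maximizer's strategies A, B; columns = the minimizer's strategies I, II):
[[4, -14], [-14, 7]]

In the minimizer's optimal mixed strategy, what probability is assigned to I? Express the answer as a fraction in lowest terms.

Row minima are -14 and -14, so the maximizer's maximin is -14; column maxima are 4 and 7, so the minimizer's minimax is 4. These differ, so the equilibrium is in mixed strategies.
Let the minimizer play I with probability q. The maximizer is indifferent when 4q − 14(1−q) = −14q + 7(1−q), giving q = 7/13.

7/13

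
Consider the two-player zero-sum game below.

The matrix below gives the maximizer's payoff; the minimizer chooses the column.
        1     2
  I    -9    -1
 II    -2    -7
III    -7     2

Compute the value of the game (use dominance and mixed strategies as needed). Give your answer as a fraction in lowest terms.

-53/14

Row I is strictly dominated by row III, so the maximizer never plays it.
The remaining 2×2 game on (II, III) × (1, 2) has no saddle point. Let the maximizer play II with probability p; indifference gives −2p − 7(1−p) = −7p + 2(1−p), so p = 9/14.
Similarly the minimizer's optimal q on 1 is 9/14, and the value is -2·(9/14) + (-7)·(5/14) = -53/14.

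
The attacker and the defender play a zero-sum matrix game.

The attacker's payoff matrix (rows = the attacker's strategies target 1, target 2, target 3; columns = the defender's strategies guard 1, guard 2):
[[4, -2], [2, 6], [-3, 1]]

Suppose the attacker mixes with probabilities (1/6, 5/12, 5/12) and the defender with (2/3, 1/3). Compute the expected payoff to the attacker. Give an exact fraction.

37/36

Against (2/3, 1/3), each row's expected payoff is target 1: 2; target 2: 10/3; target 3: -5/3.
Taking the (1/6, 5/12, 5/12)-weighted average: (1/6)·(2) + (5/12)·(10/3) + (5/12)·(-5/3) = 37/36.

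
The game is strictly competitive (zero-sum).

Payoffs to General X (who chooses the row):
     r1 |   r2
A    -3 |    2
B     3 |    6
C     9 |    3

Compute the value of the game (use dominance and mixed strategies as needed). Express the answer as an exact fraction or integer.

5

Row A is strictly dominated by row B, so General X never plays it.
The remaining 2×2 game on (B, C) × (r1, r2) has no saddle point. Let General X play B with probability p; indifference gives 3p + 9(1−p) = 6p + 3(1−p), so p = 2/3.
Similarly General Y's optimal q on r1 is 1/3, and the value is 3·(1/3) + (6)·(2/3) = 5.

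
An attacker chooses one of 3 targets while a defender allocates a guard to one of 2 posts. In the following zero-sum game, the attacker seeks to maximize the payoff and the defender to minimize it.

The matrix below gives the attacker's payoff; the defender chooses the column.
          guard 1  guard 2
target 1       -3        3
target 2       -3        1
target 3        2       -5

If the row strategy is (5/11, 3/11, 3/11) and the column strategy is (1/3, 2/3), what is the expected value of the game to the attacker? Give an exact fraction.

Against (1/3, 2/3), each row's expected payoff is target 1: 1; target 2: -1/3; target 3: -8/3.
Taking the (5/11, 3/11, 3/11)-weighted average: (5/11)·(1) + (3/11)·(-1/3) + (3/11)·(-8/3) = -4/11.

-4/11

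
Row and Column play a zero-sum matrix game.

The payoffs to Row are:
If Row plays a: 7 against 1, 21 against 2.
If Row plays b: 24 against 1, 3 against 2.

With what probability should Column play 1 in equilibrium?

Row minima are 7 and 3, so Row's maximin is 7; column maxima are 24 and 21, so Column's minimax is 21. These differ, so the equilibrium is in mixed strategies.
Let Column play 1 with probability q. Row is indifferent when 7q + 21(1−q) = 24q + 3(1−q), giving q = 18/35.

18/35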